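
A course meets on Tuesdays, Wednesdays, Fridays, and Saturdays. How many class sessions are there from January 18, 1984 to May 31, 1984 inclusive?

January 18, 1984 is a Wednesday.
That's 135 days from start to end, counting both.
135 = 7 × 19 + 2, so there are 19 full weeks plus 2 extra days.
Each full week contributes 4 days from the set (Tue, Wed, Fri, Sat): 19 × 4 = 76.
The 2 extra days are Wednesday, Thursday — 1 of them qualifies.
Total: 76 + 1 = 77.

77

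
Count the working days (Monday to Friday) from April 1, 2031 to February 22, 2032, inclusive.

234

April 1, 2031 is a Tuesday.
That's 328 days from start to end, counting both.
328 = 7 × 46 + 6, so there are 46 full weeks plus 6 extra days.
Each full week contributes 5 weekdays (Mon–Fri): 46 × 5 = 230.
The 6 extra days are Tuesday, Wednesday, Thursday, Friday, Saturday, Sunday — 4 of them qualify.
Total: 230 + 4 = 234.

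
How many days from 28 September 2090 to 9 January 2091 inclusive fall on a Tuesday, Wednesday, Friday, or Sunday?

59

28 September 2090 is a Thursday.
That's 104 days from start to end, counting both.
104 = 7 × 14 + 6, so there are 14 full weeks plus 6 extra days.
Each full week contributes 4 days from the set (Tue, Wed, Fri, Sun): 14 × 4 = 56.
The 6 extra days are Thursday, Friday, Saturday, Sunday, Monday, Tuesday — 3 of them qualify.
Total: 56 + 3 = 59.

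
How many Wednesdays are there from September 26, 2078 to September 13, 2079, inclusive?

51 Wednesdays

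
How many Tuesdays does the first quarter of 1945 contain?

1945-01-01 is a Monday.
The range spans 90 days (inclusive of both endpoints).
90 = 7 × 12 + 6, so there are 12 full weeks plus 6 extra days.
Each full week contributes one Tuesday: 12 so far.
The 6 extra days are Mon, Tue, Wed, Thu, Fri, Sat — 1 of them qualifies.
Total: 12 + 1 = 13.

13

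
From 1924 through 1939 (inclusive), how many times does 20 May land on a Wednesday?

Day of week of May 20 in each year:
1924: Tue, 1925: Wed ✓, 1926: Thu, 1927: Fri, 1928: Sun, 1929: Mon, 1930: Tue, 1931: Wed ✓, 1932: Fri, 1933: Sat, 1934: Sun, 1935: Mon, 1936: Wed ✓, 1937: Thu, 1938: Fri, 1939: Sat
Wednesdays: 1925, 1931, 1936.

3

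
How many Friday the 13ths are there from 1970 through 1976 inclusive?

12

Friday-the-13ths by year:
1970: Feb, Mar, Nov
1971: Aug
1972: Oct
1973: Apr, Jul
1974: Sep, Dec
1975: Jun
1976: Feb, Aug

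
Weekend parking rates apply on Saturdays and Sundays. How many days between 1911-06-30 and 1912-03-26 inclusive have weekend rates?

78

1911-06-30 is a Friday.
The range spans 271 days (inclusive of both endpoints).
271 = 7 × 38 + 5, so there are 38 full weeks plus 5 extra days.
Each full week contributes 2 weekend days (Sat, Sun): 38 × 2 = 76.
The 5 extra days are Friday, Saturday, Sunday, Monday, Tuesday — 2 of them qualify.
Total: 76 + 2 = 78.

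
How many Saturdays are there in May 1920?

5

May 1, 1920 is a Saturday.
That's 31 days from start to end, counting both.
31 = 7 × 4 + 3, so there are 4 full weeks plus 3 extra days.
Each full week contributes one Saturday: 4 so far.
The 3 extra days are Saturday, Sunday, Monday — 1 of them qualifies.
Total: 4 + 1 = 5.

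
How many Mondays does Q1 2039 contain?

2039-01-01 is a Saturday.
That's 90 days from start to end, counting both.
90 = 7 × 12 + 6, so there are 12 full weeks plus 6 extra days.
Each full week contributes one Monday: 12 so far.
The 6 extra days are Sat, Sun, Mon, Tue, Wed, Thu — 1 of them qualifies.
Total: 12 + 1 = 13.

13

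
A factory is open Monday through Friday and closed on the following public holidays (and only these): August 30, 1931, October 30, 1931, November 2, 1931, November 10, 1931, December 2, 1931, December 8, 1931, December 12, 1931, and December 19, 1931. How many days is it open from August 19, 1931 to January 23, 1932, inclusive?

108

August 19, 1931 is a Wednesday.
From August 19, 1931 to January 23, 1932 is 158 days inclusive.
158 = 7 × 22 + 4, so there are 22 full weeks plus 4 extra days.
Each full week contributes 5 weekdays (Mon–Fri): 22 × 5 = 110.
The 4 extra days are Wednesday, Thursday, Friday, Saturday — 3 of them qualify.
Total: 110 + 3 = 113.
Holidays: August 30, 1931 (Sun); October 30, 1931 (Fri); November 2, 1931 (Mon); November 10, 1931 (Tue); December 2, 1931 (Wed); December 8, 1931 (Tue); December 12, 1931 (Sat); December 19, 1931 (Sat).
5 of the 8 holidays fall on weekdays; the rest are weekends and were already excluded.
Business days: 113 − 5 = 108.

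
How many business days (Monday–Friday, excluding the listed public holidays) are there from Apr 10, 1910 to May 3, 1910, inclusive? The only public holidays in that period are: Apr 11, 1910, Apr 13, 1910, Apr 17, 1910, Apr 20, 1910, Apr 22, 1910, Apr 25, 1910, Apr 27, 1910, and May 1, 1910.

11

Apr 10, 1910 is a Sunday.
That's 24 days from start to end, counting both.
24 = 7 × 3 + 3, so there are 3 full weeks plus 3 extra days.
Each full week contributes 5 weekdays (Mon–Fri): 3 × 5 = 15.
The 3 extra days are Sun, Mon, Tue — 2 of them qualify.
Total: 15 + 2 = 17.
Holidays: Apr 11, 1910 (Mon); Apr 13, 1910 (Wed); Apr 17, 1910 (Sun); Apr 20, 1910 (Wed); Apr 22, 1910 (Fri); Apr 25, 1910 (Mon); Apr 27, 1910 (Wed); May 1, 1910 (Sun).
6 of the 8 holidays fall on weekdays; the rest are weekends and were already excluded.
Business days: 17 − 6 = 11.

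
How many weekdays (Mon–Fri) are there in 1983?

1 January 1983 is a Saturday.
The range spans 365 days (inclusive of both endpoints).
365 = 7 × 52 + 1, so there are 52 full weeks plus 1 extra day.
Each full week contributes 5 weekdays (Mon–Fri): 52 × 5 = 260.
The 1 extra day is Sat — none qualify.
Total: 260 + 0 = 260.

260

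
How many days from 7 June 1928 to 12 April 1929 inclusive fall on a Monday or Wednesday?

7 June 1928 is a Thursday.
From 7 June 1928 to 12 April 1929 is 310 days inclusive.
310 = 7 × 44 + 2, so there are 44 full weeks plus 2 extra days.
Each full week contributes 2 days from the set (Mon, Wed): 44 × 2 = 88.
The 2 extra days are Thursday, Friday — none qualify.
Total: 88 + 0 = 88.

88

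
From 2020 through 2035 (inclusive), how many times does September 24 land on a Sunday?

3

Day of week of September 24 in each year:
2020: Thu, 2021: Fri, 2022: Sat, 2023: Sun ✓, 2024: Tue, 2025: Wed, 2026: Thu, 2027: Fri, 2028: Sun ✓, 2029: Mon, 2030: Tue, 2031: Wed, 2032: Fri, 2033: Sat, 2034: Sun ✓, 2035: Mon
Sundays: 2023, 2028, 2034.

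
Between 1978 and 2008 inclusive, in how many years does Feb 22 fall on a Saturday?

4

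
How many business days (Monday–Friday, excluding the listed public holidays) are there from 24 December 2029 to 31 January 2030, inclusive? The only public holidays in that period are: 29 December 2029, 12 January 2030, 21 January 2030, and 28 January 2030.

24 December 2029 is a Monday.
From 24 December 2029 to 31 January 2030 is 39 days inclusive.
39 = 7 × 5 + 4, so there are 5 full weeks plus 4 extra days.
Each full week contributes 5 weekdays (Mon–Fri): 5 × 5 = 25.
The 4 extra days are Monday, Tuesday, Wednesday, Thursday — 4 of them qualify.
Total: 25 + 4 = 29.
Holidays: 29 December 2029 (Sat); 12 January 2030 (Sat); 21 January 2030 (Mon); 28 January 2030 (Mon).
2 of the 4 holidays fall on weekdays; the rest are weekends and were already excluded.
Business days: 29 − 2 = 27.

27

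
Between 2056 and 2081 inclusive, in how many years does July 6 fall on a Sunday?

Day of week of July 6 in each year:
2056: Thu, 2057: Fri, 2058: Sat, 2059: Sun ✓, 2060: Tue, 2061: Wed, 2062: Thu, 2063: Fri, 2064: Sun ✓, 2065: Mon, 2066: Tue, 2067: Wed, 2068: Fri, 2069: Sat, 2070: Sun ✓, 2071: Mon, 2072: Wed, 2073: Thu, 2074: Fri, 2075: Sat, 2076: Mon, 2077: Tue, 2078: Wed, 2079: Thu, 2080: Sat, 2081: Sun ✓
Sundays: 2059, 2064, 2070, 2081.

4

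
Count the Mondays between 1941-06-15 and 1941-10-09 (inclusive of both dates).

17 Mondays

1941-06-15 is a Sunday.
From 1941-06-15 to 1941-10-09 is 117 days inclusive.
117 = 7 × 16 + 5, so there are 16 full weeks plus 5 extra days.
Each full week contributes one Monday: 16 so far.
The 5 extra days are Sun, Mon, Tue, Wed, Thu — 1 of them qualifies.
Total: 16 + 1 = 17.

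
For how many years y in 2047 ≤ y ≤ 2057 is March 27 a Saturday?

Day of week of March 27 in each year:
2047: Wed, 2048: Fri, 2049: Sat ✓, 2050: Sun, 2051: Mon, 2052: Wed, 2053: Thu, 2054: Fri, 2055: Sat ✓, 2056: Mon, 2057: Tue
Saturdays: 2049, 2055.

2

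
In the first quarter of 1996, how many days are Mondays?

13

January 1, 1996 is a Monday.
From January 1, 1996 to March 31, 1996 is 91 days inclusive.
91 = 7 × 13, so the span is exactly 13 full weeks.
Each full week contributes one Monday: 13 so far.
Total: 13.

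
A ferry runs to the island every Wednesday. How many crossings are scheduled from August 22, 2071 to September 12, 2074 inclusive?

August 22, 2071 is a Saturday.
From August 22, 2071 to September 12, 2074 is 1118 days inclusive.
1118 = 7 × 159 + 5, so there are 159 full weeks plus 5 extra days.
Each full week contributes one Wednesday: 159 so far.
The 5 extra days are Sat, Sun, Mon, Tue, Wed — 1 of them qualifies.
Total: 159 + 1 = 160.

160 Wednesdays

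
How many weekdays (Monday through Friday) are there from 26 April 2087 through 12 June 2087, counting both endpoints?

26 April 2087 is a Saturday.
The range spans 48 days (inclusive of both endpoints).
48 = 7 × 6 + 6, so there are 6 full weeks plus 6 extra days.
Each full week contributes 5 weekdays (Mon–Fri): 6 × 5 = 30.
The 6 extra days are Sat, Sun, Mon, Tue, Wed, Thu — 4 of them qualify.
Total: 30 + 4 = 34.

34 weekdays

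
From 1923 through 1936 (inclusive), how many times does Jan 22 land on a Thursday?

2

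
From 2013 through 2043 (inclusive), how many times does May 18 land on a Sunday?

5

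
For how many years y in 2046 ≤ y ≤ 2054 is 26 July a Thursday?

1

Day of week of July 26 in each year:
2046: Thu ✓, 2047: Fri, 2048: Sun, 2049: Mon, 2050: Tue, 2051: Wed, 2052: Fri, 2053: Sat, 2054: Sun
Thursdays: 2046.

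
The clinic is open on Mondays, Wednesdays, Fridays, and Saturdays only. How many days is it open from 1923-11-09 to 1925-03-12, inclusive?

1923-11-09 is a Friday.
That's 490 days from start to end, counting both.
490 = 7 × 70, so the span is exactly 70 full weeks.
Each full week contributes 4 days from the set (Mon, Wed, Fri, Sat): 70 × 4 = 280.
Total: 280.

280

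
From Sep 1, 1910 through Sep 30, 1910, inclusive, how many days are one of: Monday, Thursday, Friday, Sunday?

Sep 1, 1910 is a Thursday.
That's 30 days from start to end, counting both.
30 = 7 × 4 + 2, so there are 4 full weeks plus 2 extra days.
Each full week contributes 4 days from the set (Mon, Thu, Fri, Sun): 4 × 4 = 16.
The 2 extra days are Thursday, Friday — 2 of them qualify.
Total: 16 + 2 = 18.

18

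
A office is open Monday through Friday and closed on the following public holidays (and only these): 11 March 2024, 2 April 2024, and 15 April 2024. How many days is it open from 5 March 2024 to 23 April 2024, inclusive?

33

5 March 2024 is a Tuesday.
From 5 March 2024 to 23 April 2024 is 50 days inclusive.
50 = 7 × 7 + 1, so there are 7 full weeks plus 1 extra day.
Each full week contributes 5 weekdays (Mon–Fri): 7 × 5 = 35.
The 1 extra day is Tuesday — 1 of them qualifies.
Total: 35 + 1 = 36.
Holidays: 11 March 2024 (Mon); 2 April 2024 (Tue); 15 April 2024 (Mon).
All 3 holidays fall on weekdays, so subtract 3.
Business days: 36 − 3 = 33.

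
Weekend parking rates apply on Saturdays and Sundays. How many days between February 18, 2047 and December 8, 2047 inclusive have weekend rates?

February 18, 2047 is a Monday.
That's 294 days from start to end, counting both.
294 = 7 × 42, so the span is exactly 42 full weeks.
Each full week contributes 2 weekend days (Sat, Sun): 42 × 2 = 84.
Total: 84.

84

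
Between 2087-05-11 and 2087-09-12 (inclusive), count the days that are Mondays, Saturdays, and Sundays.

53

2087-05-11 is a Sunday.
The range spans 125 days (inclusive of both endpoints).
125 = 7 × 17 + 6, so there are 17 full weeks plus 6 extra days.
Each full week contributes 3 days from the set (Mon, Sat, Sun): 17 × 3 = 51.
The 6 extra days are Sunday, Monday, Tuesday, Wednesday, Thursday, Friday — 2 of them qualify.
Total: 51 + 2 = 53.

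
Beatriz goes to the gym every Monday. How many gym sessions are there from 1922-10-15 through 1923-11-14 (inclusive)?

57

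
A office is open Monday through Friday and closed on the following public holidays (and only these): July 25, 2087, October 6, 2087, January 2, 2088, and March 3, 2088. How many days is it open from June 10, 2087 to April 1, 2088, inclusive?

June 10, 2087 is a Tuesday.
That's 297 days from start to end, counting both.
297 = 7 × 42 + 3, so there are 42 full weeks plus 3 extra days.
Each full week contributes 5 weekdays (Mon–Fri): 42 × 5 = 210.
The 3 extra days are Tue, Wed, Thu — 3 of them qualify.
Total: 210 + 3 = 213.
Holidays: July 25, 2087 (Fri); October 6, 2087 (Mon); January 2, 2088 (Fri); March 3, 2088 (Wed).
All 4 holidays fall on weekdays, so subtract 4.
Business days: 213 − 4 = 209.

209 business days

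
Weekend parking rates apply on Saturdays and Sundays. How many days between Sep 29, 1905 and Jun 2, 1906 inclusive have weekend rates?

71

Sep 29, 1905 is a Friday.
That's 247 days from start to end, counting both.
247 = 7 × 35 + 2, so there are 35 full weeks plus 2 extra days.
Each full week contributes 2 weekend days (Sat, Sun): 35 × 2 = 70.
The 2 extra days are Fri, Sat — 1 of them qualifies.
Total: 70 + 1 = 71.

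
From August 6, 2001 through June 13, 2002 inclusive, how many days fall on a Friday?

August 6, 2001 is a Monday.
That's 312 days from start to end, counting both.
312 = 7 × 44 + 4, so there are 44 full weeks plus 4 extra days.
Each full week contributes one Friday: 44 so far.
The 4 extra days are Monday, Tuesday, Wednesday, Thursday — none qualify.
Total: 44 + 0 = 44.

44 Fridays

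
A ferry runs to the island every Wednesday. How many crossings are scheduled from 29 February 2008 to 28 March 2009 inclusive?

56

29 February 2008 is a Friday.
That's 394 days from start to end, counting both.
394 = 7 × 56 + 2, so there are 56 full weeks plus 2 extra days.
Each full week contributes one Wednesday: 56 so far.
The 2 extra days are Friday, Saturday — none qualify.
Total: 56 + 0 = 56.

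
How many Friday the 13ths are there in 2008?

1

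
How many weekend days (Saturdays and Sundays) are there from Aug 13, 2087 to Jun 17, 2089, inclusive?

Aug 13, 2087 is a Wednesday.
The range spans 675 days (inclusive of both endpoints).
675 = 7 × 96 + 3, so there are 96 full weeks plus 3 extra days.
Each full week contributes 2 weekend days (Sat, Sun): 96 × 2 = 192.
The 3 extra days are Wednesday, Thursday, Friday — none qualify.
Total: 192 + 0 = 192.

192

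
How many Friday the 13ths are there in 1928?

3

The 13th falls on a Friday when the month's 13th has weekday Fri.
Jan 13 is Fri ✓; Feb 13 is Mon; Mar 13 is Tue; Apr 13 is Fri ✓; May 13 is Sun; Jun 13 is Wed; Jul 13 is Fri ✓; Aug 13 is Mon; Sep 13 is Thu; Oct 13 is Sat; Nov 13 is Tue; Dec 13 is Thu.
Friday the 13ths: Jan, Apr, Jul.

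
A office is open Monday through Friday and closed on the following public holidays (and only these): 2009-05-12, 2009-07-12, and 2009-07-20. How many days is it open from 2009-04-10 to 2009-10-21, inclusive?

2009-04-10 is a Friday.
That's 195 days from start to end, counting both.
195 = 7 × 27 + 6, so there are 27 full weeks plus 6 extra days.
Each full week contributes 5 weekdays (Mon–Fri): 27 × 5 = 135.
The 6 extra days are Friday, Saturday, Sunday, Monday, Tuesday, Wednesday — 4 of them qualify.
Total: 135 + 4 = 139.
Holidays: 2009-05-12 (Tue); 2009-07-12 (Sun); 2009-07-20 (Mon).
2 of the 3 holidays fall on weekdays; the rest are weekends and were already excluded.
Business days: 139 − 2 = 137.

137 business days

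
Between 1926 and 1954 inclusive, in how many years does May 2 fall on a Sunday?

Day of week of May 2 in each year:
1926: Sun ✓, 1927: Mon, 1928: Wed, 1929: Thu, 1930: Fri, 1931: Sat, 1932: Mon, 1933: Tue, 1934: Wed, 1935: Thu, 1936: Sat, 1937: Sun ✓, 1938: Mon, 1939: Tue, 1940: Thu, 1941: Fri, 1942: Sat, 1943: Sun ✓, 1944: Tue, 1945: Wed, 1946: Thu, 1947: Fri, 1948: Sun ✓, 1949: Mon, 1950: Tue, 1951: Wed, 1952: Fri, 1953: Sat, 1954: Sun ✓
Sundays: 1926, 1937, 1943, 1948, 1954.

5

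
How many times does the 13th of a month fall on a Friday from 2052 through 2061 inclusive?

Friday-the-13ths by year:
2052: Sep, Dec
2053: Jun
2054: Feb, Mar, Nov
2055: Aug
2056: Oct
2057: Apr, Jul
2058: Sep, Dec
2059: Jun
2060: Feb, Aug
2061: May

16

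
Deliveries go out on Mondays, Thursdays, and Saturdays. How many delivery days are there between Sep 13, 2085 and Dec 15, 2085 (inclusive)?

41

Sep 13, 2085 is a Thursday.
The range spans 94 days (inclusive of both endpoints).
94 = 7 × 13 + 3, so there are 13 full weeks plus 3 extra days.
Each full week contributes 3 days from the set (Mon, Thu, Sat): 13 × 3 = 39.
The 3 extra days are Thursday, Friday, Saturday — 2 of them qualify.
Total: 39 + 2 = 41.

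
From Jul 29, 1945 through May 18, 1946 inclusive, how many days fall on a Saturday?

42 Saturdays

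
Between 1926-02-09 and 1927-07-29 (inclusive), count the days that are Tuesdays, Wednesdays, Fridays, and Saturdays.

1926-02-09 is a Tuesday.
From 1926-02-09 to 1927-07-29 is 536 days inclusive.
536 = 7 × 76 + 4, so there are 76 full weeks plus 4 extra days.
Each full week contributes 4 days from the set (Tue, Wed, Fri, Sat): 76 × 4 = 304.
The 4 extra days are Tue, Wed, Thu, Fri — 3 of them qualify.
Total: 304 + 3 = 307.

307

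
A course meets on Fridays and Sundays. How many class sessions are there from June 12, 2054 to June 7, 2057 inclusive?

312

June 12, 2054 is a Friday.
The range spans 1092 days (inclusive of both endpoints).
1092 = 7 × 156, so the span is exactly 156 full weeks.
Each full week contributes 2 days from the set (Fri, Sun): 156 × 2 = 312.
Total: 312.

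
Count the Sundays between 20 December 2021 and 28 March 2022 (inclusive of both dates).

14 Sundays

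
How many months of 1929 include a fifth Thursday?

A month has five Thursdays exactly when Thursday falls within its first (length − 28) days.
Jan: 31 days, starts Tue → 5 of Tue, Wed, Thu ✓
Feb: 28 days, starts Fri → 5 of (none)
Mar: 31 days, starts Fri → 5 of Fri, Sat, Sun
Apr: 30 days, starts Mon → 5 of Mon, Tue
May: 31 days, starts Wed → 5 of Wed, Thu, Fri ✓
Jun: 30 days, starts Sat → 5 of Sat, Sun
Jul: 31 days, starts Mon → 5 of Mon, Tue, Wed
Aug: 31 days, starts Thu → 5 of Thu, Fri, Sat ✓
Sep: 30 days, starts Sun → 5 of Sun, Mon
Oct: 31 days, starts Tue → 5 of Tue, Wed, Thu ✓
Nov: 30 days, starts Fri → 5 of Fri, Sat
Dec: 31 days, starts Sun → 5 of Sun, Mon, Tue
Months with five Thursdays: Jan, May, Aug, Oct.

4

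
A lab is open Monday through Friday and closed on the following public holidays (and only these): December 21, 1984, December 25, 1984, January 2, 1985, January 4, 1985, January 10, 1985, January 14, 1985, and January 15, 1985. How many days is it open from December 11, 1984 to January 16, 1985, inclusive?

20

December 11, 1984 is a Tuesday.
From December 11, 1984 to January 16, 1985 is 37 days inclusive.
37 = 7 × 5 + 2, so there are 5 full weeks plus 2 extra days.
Each full week contributes 5 weekdays (Mon–Fri): 5 × 5 = 25.
The 2 extra days are Tue, Wed — 2 of them qualify.
Total: 25 + 2 = 27.
Holidays: December 21, 1984 (Fri); December 25, 1984 (Tue); January 2, 1985 (Wed); January 4, 1985 (Fri); January 10, 1985 (Thu); January 14, 1985 (Mon); January 15, 1985 (Tue).
All 7 holidays fall on weekdays, so subtract 7.
Business days: 27 − 7 = 20.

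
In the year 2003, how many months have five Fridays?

4

A month has five Fridays exactly when Friday falls within its first (length − 28) days.
Jan: 31 days, starts Wed → 5 of Wed, Thu, Fri ✓
Feb: 28 days, starts Sat → 5 of (none)
Mar: 31 days, starts Sat → 5 of Sat, Sun, Mon
Apr: 30 days, starts Tue → 5 of Tue, Wed
May: 31 days, starts Thu → 5 of Thu, Fri, Sat ✓
Jun: 30 days, starts Sun → 5 of Sun, Mon
Jul: 31 days, starts Tue → 5 of Tue, Wed, Thu
Aug: 31 days, starts Fri → 5 of Fri, Sat, Sun ✓
Sep: 30 days, starts Mon → 5 of Mon, Tue
Oct: 31 days, starts Wed → 5 of Wed, Thu, Fri ✓
Nov: 30 days, starts Sat → 5 of Sat, Sun
Dec: 31 days, starts Mon → 5 of Mon, Tue, Wed
Months with five Fridays: Jan, May, Aug, Oct.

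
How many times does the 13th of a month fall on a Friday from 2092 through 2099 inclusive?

Friday-the-13ths by year:
2092: Jun
2093: Feb, Mar, Nov
2094: Aug
2095: May
2096: Jan, Apr, Jul
2097: Sep, Dec
2098: Jun
2099: Feb, Mar, Nov

15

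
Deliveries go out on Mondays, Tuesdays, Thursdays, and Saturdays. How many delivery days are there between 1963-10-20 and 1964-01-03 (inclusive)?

43

1963-10-20 is a Sunday.
That's 76 days from start to end, counting both.
76 = 7 × 10 + 6, so there are 10 full weeks plus 6 extra days.
Each full week contributes 4 days from the set (Mon, Tue, Thu, Sat): 10 × 4 = 40.
The 6 extra days are Sun, Mon, Tue, Wed, Thu, Fri — 3 of them qualify.
Total: 40 + 3 = 43.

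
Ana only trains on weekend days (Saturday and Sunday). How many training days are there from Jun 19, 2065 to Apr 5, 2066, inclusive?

84

Jun 19, 2065 is a Friday.
From Jun 19, 2065 to Apr 5, 2066 is 291 days inclusive.
291 = 7 × 41 + 4, so there are 41 full weeks plus 4 extra days.
Each full week contributes 2 weekend days (Sat, Sun): 41 × 2 = 82.
The 4 extra days are Friday, Saturday, Sunday, Monday — 2 of them qualify.
Total: 82 + 2 = 84.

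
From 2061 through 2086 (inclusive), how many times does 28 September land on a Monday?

4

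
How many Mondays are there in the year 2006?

1 January 2006 is a Sunday.
That's 365 days from start to end, counting both.
365 = 7 × 52 + 1, so there are 52 full weeks plus 1 extra day.
Each full week contributes one Monday: 52 so far.
The 1 extra day is Sun — none qualify.
Total: 52 + 0 = 52.

52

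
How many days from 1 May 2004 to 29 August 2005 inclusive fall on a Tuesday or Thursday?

138

1 May 2004 is a Saturday.
From 1 May 2004 to 29 August 2005 is 486 days inclusive.
486 = 7 × 69 + 3, so there are 69 full weeks plus 3 extra days.
Each full week contributes 2 days from the set (Tue, Thu): 69 × 2 = 138.
The 3 extra days are Saturday, Sunday, Monday — none qualify.
Total: 138 + 0 = 138.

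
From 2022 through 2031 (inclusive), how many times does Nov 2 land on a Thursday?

2

Day of week of November 2 in each year:
2022: Wed, 2023: Thu ✓, 2024: Sat, 2025: Sun, 2026: Mon, 2027: Tue, 2028: Thu ✓, 2029: Fri, 2030: Sat, 2031: Sun
Thursdays: 2023, 2028.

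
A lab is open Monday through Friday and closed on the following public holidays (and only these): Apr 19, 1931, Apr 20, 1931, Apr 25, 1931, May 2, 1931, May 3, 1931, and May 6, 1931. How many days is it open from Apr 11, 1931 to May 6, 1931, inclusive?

Apr 11, 1931 is a Saturday.
The range spans 26 days (inclusive of both endpoints).
26 = 7 × 3 + 5, so there are 3 full weeks plus 5 extra days.
Each full week contributes 5 weekdays (Mon–Fri): 3 × 5 = 15.
The 5 extra days are Saturday, Sunday, Monday, Tuesday, Wednesday — 3 of them qualify.
Total: 15 + 3 = 18.
Holidays: Apr 19, 1931 (Sun); Apr 20, 1931 (Mon); Apr 25, 1931 (Sat); May 2, 1931 (Sat); May 3, 1931 (Sun); May 6, 1931 (Wed).
2 of the 6 holidays fall on weekdays; the rest are weekends and were already excluded.
Business days: 18 − 2 = 16.

16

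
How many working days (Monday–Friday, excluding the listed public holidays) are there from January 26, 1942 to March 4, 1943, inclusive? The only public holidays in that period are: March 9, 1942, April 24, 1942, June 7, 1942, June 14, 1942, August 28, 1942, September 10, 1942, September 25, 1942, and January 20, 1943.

283

January 26, 1942 is a Monday.
The range spans 403 days (inclusive of both endpoints).
403 = 7 × 57 + 4, so there are 57 full weeks plus 4 extra days.
Each full week contributes 5 weekdays (Mon–Fri): 57 × 5 = 285.
The 4 extra days are Mon, Tue, Wed, Thu — 4 of them qualify.
Total: 285 + 4 = 289.
Holidays: March 9, 1942 (Mon); April 24, 1942 (Fri); June 7, 1942 (Sun); June 14, 1942 (Sun); August 28, 1942 (Fri); September 10, 1942 (Thu); September 25, 1942 (Fri); January 20, 1943 (Wed).
6 of the 8 holidays fall on weekdays; the rest are weekends and were already excluded.
Business days: 289 − 6 = 283.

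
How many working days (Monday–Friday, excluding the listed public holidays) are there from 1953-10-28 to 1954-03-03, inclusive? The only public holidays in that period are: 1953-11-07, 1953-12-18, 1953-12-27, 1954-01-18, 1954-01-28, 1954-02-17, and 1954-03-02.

86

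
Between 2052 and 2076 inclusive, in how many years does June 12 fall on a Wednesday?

Day of week of June 12 in each year:
2052: Wed ✓, 2053: Thu, 2054: Fri, 2055: Sat, 2056: Mon, 2057: Tue, 2058: Wed ✓, 2059: Thu, 2060: Sat, 2061: Sun, 2062: Mon, 2063: Tue, 2064: Thu, 2065: Fri, 2066: Sat, 2067: Sun, 2068: Tue, 2069: Wed ✓, 2070: Thu, 2071: Fri, 2072: Sun, 2073: Mon, 2074: Tue, 2075: Wed ✓, 2076: Fri
Wednesdays: 2052, 2058, 2069, 2075.

4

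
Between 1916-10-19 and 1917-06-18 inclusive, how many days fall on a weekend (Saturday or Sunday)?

70

1916-10-19 is a Thursday.
That's 243 days from start to end, counting both.
243 = 7 × 34 + 5, so there are 34 full weeks plus 5 extra days.
Each full week contributes 2 weekend days (Sat, Sun): 34 × 2 = 68.
The 5 extra days are Thu, Fri, Sat, Sun, Mon — 2 of them qualify.
Total: 68 + 2 = 70.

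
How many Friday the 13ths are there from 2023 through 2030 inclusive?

14

Friday-the-13ths by year:
2023: Jan, Oct
2024: Sep, Dec
2025: Jun
2026: Feb, Mar, Nov
2027: Aug
2028: Oct
2029: Apr, Jul
2030: Sep, Dec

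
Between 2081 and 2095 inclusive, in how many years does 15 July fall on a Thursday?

Day of week of July 15 in each year:
2081: Tue, 2082: Wed, 2083: Thu ✓, 2084: Sat, 2085: Sun, 2086: Mon, 2087: Tue, 2088: Thu ✓, 2089: Fri, 2090: Sat, 2091: Sun, 2092: Tue, 2093: Wed, 2094: Thu ✓, 2095: Fri
Thursdays: 2083, 2088, 2094.

3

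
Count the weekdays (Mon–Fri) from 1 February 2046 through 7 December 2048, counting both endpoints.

743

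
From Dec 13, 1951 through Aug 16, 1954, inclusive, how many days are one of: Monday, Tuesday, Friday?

Dec 13, 1951 is a Thursday.
That's 978 days from start to end, counting both.
978 = 7 × 139 + 5, so there are 139 full weeks plus 5 extra days.
Each full week contributes 3 days from the set (Mon, Tue, Fri): 139 × 3 = 417.
The 5 extra days are Thursday, Friday, Saturday, Sunday, Monday — 2 of them qualify.
Total: 417 + 2 = 419.

419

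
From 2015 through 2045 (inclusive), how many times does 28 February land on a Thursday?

4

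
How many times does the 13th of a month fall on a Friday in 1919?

The 13th falls on a Friday when the month's 13th has weekday Fri.
Jan 13 is Mon; Feb 13 is Thu; Mar 13 is Thu; Apr 13 is Sun; May 13 is Tue; Jun 13 is Fri ✓; Jul 13 is Sun; Aug 13 is Wed; Sep 13 is Sat; Oct 13 is Mon; Nov 13 is Thu; Dec 13 is Sat.
Friday the 13ths: Jun.

1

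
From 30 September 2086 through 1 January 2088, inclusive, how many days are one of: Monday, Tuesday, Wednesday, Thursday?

264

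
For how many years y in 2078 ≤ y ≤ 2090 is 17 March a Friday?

3

Day of week of March 17 in each year:
2078: Thu, 2079: Fri ✓, 2080: Sun, 2081: Mon, 2082: Tue, 2083: Wed, 2084: Fri ✓, 2085: Sat, 2086: Sun, 2087: Mon, 2088: Wed, 2089: Thu, 2090: Fri ✓
Fridays: 2079, 2084, 2090.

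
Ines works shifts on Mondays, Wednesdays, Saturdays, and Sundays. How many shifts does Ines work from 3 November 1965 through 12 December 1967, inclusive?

440

3 November 1965 is a Wednesday.
From 3 November 1965 to 12 December 1967 is 770 days inclusive.
770 = 7 × 110, so the span is exactly 110 full weeks.
Each full week contributes 4 days from the set (Mon, Wed, Sat, Sun): 110 × 4 = 440.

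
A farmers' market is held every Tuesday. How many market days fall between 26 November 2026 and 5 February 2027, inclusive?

10

26 November 2026 is a Thursday.
The range spans 72 days (inclusive of both endpoints).
72 = 7 × 10 + 2, so there are 10 full weeks plus 2 extra days.
Each full week contributes one Tuesday: 10 so far.
The 2 extra days are Thu, Fri — none qualify.
Total: 10 + 0 = 10.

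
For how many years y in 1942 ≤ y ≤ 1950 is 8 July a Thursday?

2

Day of week of July 8 in each year:
1942: Wed, 1943: Thu ✓, 1944: Sat, 1945: Sun, 1946: Mon, 1947: Tue, 1948: Thu ✓, 1949: Fri, 1950: Sat
Thursdays: 1943, 1948.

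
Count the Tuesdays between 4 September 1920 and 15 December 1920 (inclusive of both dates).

4 September 1920 is a Saturday.
From 4 September 1920 to 15 December 1920 is 103 days inclusive.
103 = 7 × 14 + 5, so there are 14 full weeks plus 5 extra days.
Each full week contributes one Tuesday: 14 so far.
The 5 extra days are Saturday, Sunday, Monday, Tuesday, Wednesday — 1 of them qualifies.
Total: 14 + 1 = 15.

15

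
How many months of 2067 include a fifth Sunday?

A month has five Sundays exactly when Sunday falls within its first (length − 28) days.
Jan: 31 days, starts Sat → 5 of Sat, Sun, Mon ✓
Feb: 28 days, starts Tue → 5 of (none)
Mar: 31 days, starts Tue → 5 of Tue, Wed, Thu
Apr: 30 days, starts Fri → 5 of Fri, Sat
May: 31 days, starts Sun → 5 of Sun, Mon, Tue ✓
Jun: 30 days, starts Wed → 5 of Wed, Thu
Jul: 31 days, starts Fri → 5 of Fri, Sat, Sun ✓
Aug: 31 days, starts Mon → 5 of Mon, Tue, Wed
Sep: 30 days, starts Thu → 5 of Thu, Fri
Oct: 31 days, starts Sat → 5 of Sat, Sun, Mon ✓
Nov: 30 days, starts Tue → 5 of Tue, Wed
Dec: 31 days, starts Thu → 5 of Thu, Fri, Sat
Months with five Sundays: Jan, May, Jul, Oct.

4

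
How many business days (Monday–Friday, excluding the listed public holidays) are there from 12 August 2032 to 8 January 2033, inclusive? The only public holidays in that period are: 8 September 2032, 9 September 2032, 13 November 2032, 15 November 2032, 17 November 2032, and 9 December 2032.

102

12 August 2032 is a Thursday.
From 12 August 2032 to 8 January 2033 is 150 days inclusive.
150 = 7 × 21 + 3, so there are 21 full weeks plus 3 extra days.
Each full week contributes 5 weekdays (Mon–Fri): 21 × 5 = 105.
The 3 extra days are Thu, Fri, Sat — 2 of them qualify.
Total: 105 + 2 = 107.
Holidays: 8 September 2032 (Wed); 9 September 2032 (Thu); 13 November 2032 (Sat); 15 November 2032 (Mon); 17 November 2032 (Wed); 9 December 2032 (Thu).
5 of the 6 holidays fall on weekdays; the rest are weekends and were already excluded.
Business days: 107 − 5 = 102.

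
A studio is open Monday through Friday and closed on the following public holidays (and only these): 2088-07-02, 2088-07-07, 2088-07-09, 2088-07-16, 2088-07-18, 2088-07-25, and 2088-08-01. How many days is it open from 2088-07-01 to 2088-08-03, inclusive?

2088-07-01 is a Thursday.
That's 34 days from start to end, counting both.
34 = 7 × 4 + 6, so there are 4 full weeks plus 6 extra days.
Each full week contributes 5 weekdays (Mon–Fri): 4 × 5 = 20.
The 6 extra days are Thursday, Friday, Saturday, Sunday, Monday, Tuesday — 4 of them qualify.
Total: 20 + 4 = 24.
Holidays: 2088-07-02 (Fri); 2088-07-07 (Wed); 2088-07-09 (Fri); 2088-07-16 (Fri); 2088-07-18 (Sun); 2088-07-25 (Sun); 2088-08-01 (Sun).
4 of the 7 holidays fall on weekdays; the rest are weekends and were already excluded.
Business days: 24 − 4 = 20.

20 business days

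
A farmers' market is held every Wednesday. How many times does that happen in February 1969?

4

1969-02-01 is a Saturday.
From 1969-02-01 to 1969-02-28 is 28 days inclusive.
28 = 7 × 4, so the span is exactly 4 full weeks.
Each full week contributes one Wednesday: 4 so far.
Total: 4.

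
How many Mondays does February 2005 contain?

4

Feb 1, 2005 is a Tuesday.
That's 28 days from start to end, counting both.
28 = 7 × 4, so the span is exactly 4 full weeks.
Each full week contributes one Monday: 4 so far.
Total: 4.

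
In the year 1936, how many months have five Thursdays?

A month has five Thursdays exactly when Thursday falls within its first (length − 28) days.
Jan: 31 days, starts Wed → 5 of Wed, Thu, Fri ✓
Feb: 29 days, starts Sat → 5 of Sat
Mar: 31 days, starts Sun → 5 of Sun, Mon, Tue
Apr: 30 days, starts Wed → 5 of Wed, Thu ✓
May: 31 days, starts Fri → 5 of Fri, Sat, Sun
Jun: 30 days, starts Mon → 5 of Mon, Tue
Jul: 31 days, starts Wed → 5 of Wed, Thu, Fri ✓
Aug: 31 days, starts Sat → 5 of Sat, Sun, Mon
Sep: 30 days, starts Tue → 5 of Tue, Wed
Oct: 31 days, starts Thu → 5 of Thu, Fri, Sat ✓
Nov: 30 days, starts Sun → 5 of Sun, Mon
Dec: 31 days, starts Tue → 5 of Tue, Wed, Thu ✓
Months with five Thursdays: Jan, Apr, Jul, Oct, Dec.

5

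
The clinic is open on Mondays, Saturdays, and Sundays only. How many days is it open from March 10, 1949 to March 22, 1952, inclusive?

475

March 10, 1949 is a Thursday.
From March 10, 1949 to March 22, 1952 is 1109 days inclusive.
1109 = 7 × 158 + 3, so there are 158 full weeks plus 3 extra days.
Each full week contributes 3 days from the set (Mon, Sat, Sun): 158 × 3 = 474.
The 3 extra days are Thu, Fri, Sat — 1 of them qualifies.
Total: 474 + 1 = 475.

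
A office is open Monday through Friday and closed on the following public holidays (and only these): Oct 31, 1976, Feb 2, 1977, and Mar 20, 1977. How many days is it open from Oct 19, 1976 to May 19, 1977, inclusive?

152 business days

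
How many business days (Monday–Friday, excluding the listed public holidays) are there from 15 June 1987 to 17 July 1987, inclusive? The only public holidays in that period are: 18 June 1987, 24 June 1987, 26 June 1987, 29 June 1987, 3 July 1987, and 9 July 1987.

15 June 1987 is a Monday.
The range spans 33 days (inclusive of both endpoints).
33 = 7 × 4 + 5, so there are 4 full weeks plus 5 extra days.
Each full week contributes 5 weekdays (Mon–Fri): 4 × 5 = 20.
The 5 extra days are Monday, Tuesday, Wednesday, Thursday, Friday — 5 of them qualify.
Total: 20 + 5 = 25.
Holidays: 18 June 1987 (Thu); 24 June 1987 (Wed); 26 June 1987 (Fri); 29 June 1987 (Mon); 3 July 1987 (Fri); 9 July 1987 (Thu).
All 6 holidays fall on weekdays, so subtract 6.
Business days: 25 − 6 = 19.

19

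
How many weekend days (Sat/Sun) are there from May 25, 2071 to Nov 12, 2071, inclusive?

48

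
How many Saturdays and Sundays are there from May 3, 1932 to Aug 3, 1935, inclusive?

339

May 3, 1932 is a Tuesday.
That's 1188 days from start to end, counting both.
1188 = 7 × 169 + 5, so there are 169 full weeks plus 5 extra days.
Each full week contributes 2 weekend days (Sat, Sun): 169 × 2 = 338.
The 5 extra days are Tue, Wed, Thu, Fri, Sat — 1 of them qualifies.
Total: 338 + 1 = 339.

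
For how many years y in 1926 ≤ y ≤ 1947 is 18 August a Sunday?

4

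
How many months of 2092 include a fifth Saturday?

4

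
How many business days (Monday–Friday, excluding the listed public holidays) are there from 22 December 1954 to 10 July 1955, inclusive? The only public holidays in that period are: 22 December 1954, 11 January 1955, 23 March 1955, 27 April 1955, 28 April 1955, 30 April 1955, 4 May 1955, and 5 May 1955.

22 December 1954 is a Wednesday.
From 22 December 1954 to 10 July 1955 is 201 days inclusive.
201 = 7 × 28 + 5, so there are 28 full weeks plus 5 extra days.
Each full week contributes 5 weekdays (Mon–Fri): 28 × 5 = 140.
The 5 extra days are Wed, Thu, Fri, Sat, Sun — 3 of them qualify.
Total: 140 + 3 = 143.
Holidays: 22 December 1954 (Wed); 11 January 1955 (Tue); 23 March 1955 (Wed); 27 April 1955 (Wed); 28 April 1955 (Thu); 30 April 1955 (Sat); 4 May 1955 (Wed); 5 May 1955 (Thu).
7 of the 8 holidays fall on weekdays; the rest are weekends and were already excluded.
Business days: 143 − 7 = 136.

136 business days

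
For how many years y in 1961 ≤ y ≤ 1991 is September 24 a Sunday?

5

Day of week of September 24 in each year:
1961: Sun ✓, 1962: Mon, 1963: Tue, 1964: Thu, 1965: Fri, 1966: Sat, 1967: Sun ✓, 1968: Tue, 1969: Wed, 1970: Thu, 1971: Fri, 1972: Sun ✓, 1973: Mon, 1974: Tue, 1975: Wed, 1976: Fri, 1977: Sat, 1978: Sun ✓, 1979: Mon, 1980: Wed, 1981: Thu, 1982: Fri, 1983: Sat, 1984: Mon, 1985: Tue, 1986: Wed, 1987: Thu, 1988: Sat, 1989: Sun ✓, 1990: Mon, 1991: Tue
Sundays: 1961, 1967, 1972, 1978, 1989.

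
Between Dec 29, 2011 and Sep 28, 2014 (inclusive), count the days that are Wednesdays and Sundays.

287

Dec 29, 2011 is a Thursday.
The range spans 1005 days (inclusive of both endpoints).
1005 = 7 × 143 + 4, so there are 143 full weeks plus 4 extra days.
Each full week contributes 2 days from the set (Wed, Sun): 143 × 2 = 286.
The 4 extra days are Thursday, Friday, Saturday, Sunday — 1 of them qualifies.
Total: 286 + 1 = 287.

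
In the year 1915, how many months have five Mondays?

4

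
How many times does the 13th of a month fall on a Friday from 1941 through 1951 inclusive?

Friday-the-13ths by year:
1941: Jun
1942: Feb, Mar, Nov
1943: Aug
1944: Oct
1945: Apr, Jul
1946: Sep, Dec
1947: Jun
1948: Feb, Aug
1949: May
1950: Jan, Oct
1951: Apr, Jul

18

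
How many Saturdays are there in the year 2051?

1 January 2051 is a Sunday.
The range spans 365 days (inclusive of both endpoints).
365 = 7 × 52 + 1, so there are 52 full weeks plus 1 extra day.
Each full week contributes one Saturday: 52 so far.
The 1 extra day is Sunday — none qualify.
Total: 52 + 0 = 52.

52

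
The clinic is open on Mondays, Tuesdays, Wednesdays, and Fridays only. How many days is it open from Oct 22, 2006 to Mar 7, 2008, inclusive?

288

Oct 22, 2006 is a Sunday.
From Oct 22, 2006 to Mar 7, 2008 is 503 days inclusive.
503 = 7 × 71 + 6, so there are 71 full weeks plus 6 extra days.
Each full week contributes 4 days from the set (Mon, Tue, Wed, Fri): 71 × 4 = 284.
The 6 extra days are Sun, Mon, Tue, Wed, Thu, Fri — 4 of them qualify.
Total: 284 + 4 = 288.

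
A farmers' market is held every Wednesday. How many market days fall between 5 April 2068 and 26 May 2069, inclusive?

59 Wednesdays

5 April 2068 is a Thursday.
From 5 April 2068 to 26 May 2069 is 417 days inclusive.
417 = 7 × 59 + 4, so there are 59 full weeks plus 4 extra days.
Each full week contributes one Wednesday: 59 so far.
The 4 extra days are Thursday, Friday, Saturday, Sunday — none qualify.
Total: 59 + 0 = 59.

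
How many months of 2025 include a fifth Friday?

A month has five Fridays exactly when Friday falls within its first (length − 28) days.
Jan: 31 days, starts Wed → 5 of Wed, Thu, Fri ✓
Feb: 28 days, starts Sat → 5 of (none)
Mar: 31 days, starts Sat → 5 of Sat, Sun, Mon
Apr: 30 days, starts Tue → 5 of Tue, Wed
May: 31 days, starts Thu → 5 of Thu, Fri, Sat ✓
Jun: 30 days, starts Sun → 5 of Sun, Mon
Jul: 31 days, starts Tue → 5 of Tue, Wed, Thu
Aug: 31 days, starts Fri → 5 of Fri, Sat, Sun ✓
Sep: 30 days, starts Mon → 5 of Mon, Tue
Oct: 31 days, starts Wed → 5 of Wed, Thu, Fri ✓
Nov: 30 days, starts Sat → 5 of Sat, Sun
Dec: 31 days, starts Mon → 5 of Mon, Tue, Wed
Months with five Fridays: Jan, May, Aug, Oct.

4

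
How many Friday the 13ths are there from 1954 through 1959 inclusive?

11

Friday-the-13ths by year:
1954: Aug
1955: May
1956: Jan, Apr, Jul
1957: Sep, Dec
1958: Jun
1959: Feb, Mar, Nov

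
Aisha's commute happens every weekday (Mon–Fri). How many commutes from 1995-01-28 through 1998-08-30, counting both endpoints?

935 weekdays

1995-01-28 is a Saturday.
From 1995-01-28 to 1998-08-30 is 1311 days inclusive.
1311 = 7 × 187 + 2, so there are 187 full weeks plus 2 extra days.
Each full week contributes 5 weekdays (Mon–Fri): 187 × 5 = 935.
The 2 extra days are Sat, Sun — none qualify.
Total: 935 + 0 = 935.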